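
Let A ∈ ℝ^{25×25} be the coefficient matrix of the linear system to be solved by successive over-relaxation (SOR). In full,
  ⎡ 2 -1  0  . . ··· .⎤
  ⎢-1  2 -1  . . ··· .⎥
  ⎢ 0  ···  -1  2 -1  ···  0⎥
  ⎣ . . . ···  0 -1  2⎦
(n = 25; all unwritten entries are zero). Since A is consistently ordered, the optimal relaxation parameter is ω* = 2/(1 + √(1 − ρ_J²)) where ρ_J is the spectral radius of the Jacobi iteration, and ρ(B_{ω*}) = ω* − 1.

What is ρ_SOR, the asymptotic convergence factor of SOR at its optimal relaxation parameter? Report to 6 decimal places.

With n=25, ρ(Jacobi) = cos(π/26) = 0.992709.
√(1−ρ_J²) = |sin(π/26)| = 0.1205367
Young: ω* = 2/(1+√(1−ρ_J²)) = 2/(1+0.1205367) = 2/1.1205367 = 1.784859.
ρ(B_{ω*}) = ω*−1 = 0.784859

ρ_SOR = 0.784859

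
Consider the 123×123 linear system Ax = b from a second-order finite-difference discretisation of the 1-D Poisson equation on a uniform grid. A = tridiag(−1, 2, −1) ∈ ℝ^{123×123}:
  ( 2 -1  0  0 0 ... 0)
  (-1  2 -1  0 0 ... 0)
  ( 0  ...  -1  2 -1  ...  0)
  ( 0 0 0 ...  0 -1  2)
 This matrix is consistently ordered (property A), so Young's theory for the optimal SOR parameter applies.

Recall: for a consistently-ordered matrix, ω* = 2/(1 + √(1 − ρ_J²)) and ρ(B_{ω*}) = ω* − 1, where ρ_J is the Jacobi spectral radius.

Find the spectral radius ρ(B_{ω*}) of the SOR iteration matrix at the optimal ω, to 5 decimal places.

ρ_J = max_k |cos(kπ/124)| = cos(π/124) = 0.99968
root = sin(π/124) = 0.025333  (since 1−cos² = sin²).
[ω*] 2 ÷ (1 + 0.025333) = 2 ÷ 1.025333 = 1.95059.
ρ_SOR = ω* − 1 = 1.95059 − 1 = 0.95059.

ρ_SOR = 0.95059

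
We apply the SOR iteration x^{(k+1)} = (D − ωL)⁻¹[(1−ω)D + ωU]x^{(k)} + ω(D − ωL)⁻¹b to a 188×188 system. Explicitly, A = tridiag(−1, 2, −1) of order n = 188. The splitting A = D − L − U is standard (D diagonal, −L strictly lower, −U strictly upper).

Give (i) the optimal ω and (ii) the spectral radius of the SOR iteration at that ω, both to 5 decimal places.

With n=188, ρ(Jacobi) = cos(π/189) = 0.99986.
√(1−ρ_J²) simplifies to sin(π/189) = 0.016621.
Young: ω* = 2/(1+√(1−ρ_J²)) = 2/(1+0.016621) = 2/1.016621 = 1.96730.
and ρ(B_{ω*}) = 1.96730 − 1 = 0.96730.

ω* = 1.96730, ρ_SOR = 0.96730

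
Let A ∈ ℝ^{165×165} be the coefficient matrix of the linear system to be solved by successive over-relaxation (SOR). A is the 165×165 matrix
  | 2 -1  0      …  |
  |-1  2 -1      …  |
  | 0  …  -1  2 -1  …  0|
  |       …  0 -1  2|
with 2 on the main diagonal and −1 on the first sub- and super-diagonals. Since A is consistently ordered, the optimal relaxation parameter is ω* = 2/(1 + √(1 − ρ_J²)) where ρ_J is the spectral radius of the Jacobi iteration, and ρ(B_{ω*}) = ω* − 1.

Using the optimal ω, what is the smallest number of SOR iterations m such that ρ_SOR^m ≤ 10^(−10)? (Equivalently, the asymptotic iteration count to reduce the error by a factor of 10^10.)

½·tridiag(1,0,1) at n=165: λ_k = cos(kπ/166); max |λ| at k=1 ⇒ ρ_J = cos(π/166) ≈ 0.9998209.
√(1−ρ_J²) = |sin(π/166)| = 0.0189241
ω* = 2 / (1 + 0.0189241) = 2 / 1.0189241 ≈ 1.9628547.
ρ_SOR = ω* − 1 ≈ 0.9628547.
10·ln10 = 23.0259; −ln(0.9628547) = 0.0378528; m = ⌈23.0259/0.0378528⌉ = ⌈608.301⌉ = 609.

m = 609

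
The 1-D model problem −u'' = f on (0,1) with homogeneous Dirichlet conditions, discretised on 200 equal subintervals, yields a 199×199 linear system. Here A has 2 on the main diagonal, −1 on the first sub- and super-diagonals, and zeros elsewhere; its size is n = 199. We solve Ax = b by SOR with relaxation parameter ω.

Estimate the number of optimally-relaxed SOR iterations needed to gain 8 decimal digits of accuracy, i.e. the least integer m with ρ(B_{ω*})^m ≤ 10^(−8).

m = 587

spectrum of D⁻¹(L+U) = {cos(kπ/200) : 1≤k≤199}; ρ_J = cos(π/200) = 0.9998766.
1 − cos²(π/200) = sin²(π/200) ⇒ √(1−ρ_J²) = sin(π/200) = 0.0157073.
So ω* = 2/1.0157073 = 1.9690712 (Young).
[ρ_SOR] ω* − 1 = 0.9690712.
(0.9690712)^m ≤ 10^{−8}  ⇒  m·ln(0.9690712) ≤ −8·ln10  ⇒  m ≥ 586.325  ⇒  m = 587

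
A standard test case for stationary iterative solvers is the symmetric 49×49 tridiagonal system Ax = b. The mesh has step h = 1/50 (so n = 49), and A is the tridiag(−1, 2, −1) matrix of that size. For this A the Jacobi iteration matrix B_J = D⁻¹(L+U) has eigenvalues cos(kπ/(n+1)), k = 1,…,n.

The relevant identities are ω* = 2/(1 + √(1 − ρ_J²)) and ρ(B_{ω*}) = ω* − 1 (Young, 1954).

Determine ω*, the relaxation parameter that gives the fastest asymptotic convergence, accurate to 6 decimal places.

n=49: λ(B_J) = 1 − λ(A)/2 = cos(kπ/50); k=1 gives ρ_J = 0.998027.
√(1−ρ_J²) = |sin(π/50)| = 0.0627905
Then 2/(1+√(1−ρ_J²)) = 2/(1+0.0627905); ω* = 2/1.0627905 = 1.881838.
At ω = 1.881838 every |λ(B_ω)| = ω−1, so ρ_SOR = 0.881838.

ω* = 1.881838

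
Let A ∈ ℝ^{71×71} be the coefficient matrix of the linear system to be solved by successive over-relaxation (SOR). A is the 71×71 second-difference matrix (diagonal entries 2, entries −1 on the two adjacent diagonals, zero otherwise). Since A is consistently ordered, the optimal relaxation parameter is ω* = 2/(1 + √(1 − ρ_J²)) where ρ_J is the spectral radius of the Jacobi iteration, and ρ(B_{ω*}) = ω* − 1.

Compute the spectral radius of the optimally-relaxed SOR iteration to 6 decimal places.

With n=71, ρ(Jacobi) = cos(π/72) = 0.999048.
√(1−ρ_J²) simplifies to sin(π/72) = 0.0436194.
ω* = 2/(1+0.0436194) = 1.916407
ρ_SOR = ω* − 1 = 1.916407 − 1 = 0.916407.

ρ_SOR = 0.916407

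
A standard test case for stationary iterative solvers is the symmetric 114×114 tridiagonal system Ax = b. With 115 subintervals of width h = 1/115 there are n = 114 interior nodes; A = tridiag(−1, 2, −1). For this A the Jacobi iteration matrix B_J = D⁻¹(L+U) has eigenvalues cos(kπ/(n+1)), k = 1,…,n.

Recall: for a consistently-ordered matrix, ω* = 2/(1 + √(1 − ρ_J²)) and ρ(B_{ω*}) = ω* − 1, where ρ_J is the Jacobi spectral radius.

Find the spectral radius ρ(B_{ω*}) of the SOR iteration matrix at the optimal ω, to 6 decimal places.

ρ_SOR = 0.946823

[ρ_J] n=114: ρ(B_J) = cos(π/(n+1)) = cos(π/115) = 0.999627.
√(1−ρ_J²) = |sin(π/115)| = 0.0273148
[ω*] 2 ÷ (1 + 0.0273148) = 2 ÷ 1.0273148 = 1.946823.
[ρ_SOR] ω* − 1 = 0.946823.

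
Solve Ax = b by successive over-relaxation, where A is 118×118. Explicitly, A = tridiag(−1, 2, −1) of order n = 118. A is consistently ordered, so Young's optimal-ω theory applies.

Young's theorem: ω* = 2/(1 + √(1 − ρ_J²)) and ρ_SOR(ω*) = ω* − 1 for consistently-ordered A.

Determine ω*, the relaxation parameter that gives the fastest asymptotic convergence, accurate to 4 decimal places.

½·tridiag(1,0,1) at n=118: λ_k = cos(kπ/119); max |λ| at k=1 ⇒ ρ_J = cos(π/119) ≈ 0.9997.
root = sin(π/119) = 0.02640  (since 1−cos² = sin²).
ω* = 2 / (1 + 0.02640) = 2 / 1.02640 ≈ 1.9486.
Hence ρ(B_{ω*}) = 1.9486 − 1 = 0.9486.

ω* = 1.9486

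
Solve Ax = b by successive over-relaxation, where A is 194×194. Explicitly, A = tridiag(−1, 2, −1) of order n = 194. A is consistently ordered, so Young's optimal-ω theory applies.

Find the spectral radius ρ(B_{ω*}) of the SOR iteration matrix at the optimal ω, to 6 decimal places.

ρ_SOR = 0.968291

ρ_J = max_k |cos(kπ/195)| = cos(π/195) = 0.999870
√(1−ρ_J²) = |sin(π/195)| = 0.0161100
So ω* = 2/1.0161100 = 1.968291 (Young).
ρ_SOR = ω* − 1 ≈ 0.968291.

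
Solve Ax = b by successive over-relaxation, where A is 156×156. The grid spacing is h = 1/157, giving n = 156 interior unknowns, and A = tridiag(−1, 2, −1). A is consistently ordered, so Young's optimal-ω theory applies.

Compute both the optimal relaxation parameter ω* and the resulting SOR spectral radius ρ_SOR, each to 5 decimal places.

[ρ_J] n=156: ρ(B_J) = cos(π/(n+1)) = cos(π/157) = 0.99980.
1 − cos²(π/157) = sin²(π/157) ⇒ √(1−ρ_J²) = sin(π/157) = 0.020009.
ω* = 2 / (1 + 0.020009) = 2 / 1.020009 ≈ 1.96077.
[ρ_SOR] ω* − 1 = 0.96077.

ω* = 1.96077, ρ_SOR = 0.96077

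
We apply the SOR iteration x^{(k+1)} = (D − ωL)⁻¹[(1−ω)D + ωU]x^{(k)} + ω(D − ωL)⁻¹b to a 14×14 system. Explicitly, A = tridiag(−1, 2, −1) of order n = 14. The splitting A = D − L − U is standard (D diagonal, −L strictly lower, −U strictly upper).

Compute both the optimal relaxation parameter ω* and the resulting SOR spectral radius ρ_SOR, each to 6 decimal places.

ω* = 1.655750, ρ_SOR = 0.655750

With n=14, ρ(Jacobi) = cos(π/15) = 0.978148.
root = sin(π/15) = 0.2079117  (since 1−cos² = sin²).
So ω* = 2/1.2079117 = 1.655750 (Young).
At ω = 1.655750 every |λ(B_ω)| = ω−1, so ρ_SOR = 0.655750.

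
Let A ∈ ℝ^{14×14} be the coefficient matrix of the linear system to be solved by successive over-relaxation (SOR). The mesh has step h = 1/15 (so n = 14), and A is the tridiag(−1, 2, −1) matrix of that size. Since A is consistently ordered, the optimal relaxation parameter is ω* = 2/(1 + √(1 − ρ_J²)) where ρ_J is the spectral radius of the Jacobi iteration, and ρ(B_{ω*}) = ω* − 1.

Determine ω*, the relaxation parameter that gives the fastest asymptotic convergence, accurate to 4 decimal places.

ω* = 1.6558

B_J for the 14×14 system has eigenvalues cos(kπ/15); ρ_J = cos(π/15) = 0.9781.
√(1−ρ_J²) = |sin(π/15)| = 0.20791
Then 2/(1+√(1−ρ_J²)) = 2/(1+0.20791); ω* = 2/1.20791 = 1.6558.
ρ(B_{ω*}) = ω*−1 = 0.6558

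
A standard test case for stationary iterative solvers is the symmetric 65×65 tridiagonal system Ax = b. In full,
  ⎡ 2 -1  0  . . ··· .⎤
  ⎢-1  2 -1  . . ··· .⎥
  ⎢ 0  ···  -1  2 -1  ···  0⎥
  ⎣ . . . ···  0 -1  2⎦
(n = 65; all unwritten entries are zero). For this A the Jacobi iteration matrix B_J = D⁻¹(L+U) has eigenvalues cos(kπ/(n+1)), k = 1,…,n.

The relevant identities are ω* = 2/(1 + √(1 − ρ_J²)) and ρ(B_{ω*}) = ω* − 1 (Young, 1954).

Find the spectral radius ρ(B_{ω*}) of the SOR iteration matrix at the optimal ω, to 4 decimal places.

ρ_SOR = 0.9092

½·tridiag(1,0,1) at n=65: λ_k = cos(kπ/66); max |λ| at k=1 ⇒ ρ_J = cos(π/66) ≈ 0.9989.
√(1−ρ_J²) simplifies to sin(π/66) = 0.04758.
Then 2/(1+√(1−ρ_J²)) = 2/(1+0.04758); ω* = 2/1.04758 = 1.9092.
ρ_SOR = ω* − 1 ≈ 0.9092.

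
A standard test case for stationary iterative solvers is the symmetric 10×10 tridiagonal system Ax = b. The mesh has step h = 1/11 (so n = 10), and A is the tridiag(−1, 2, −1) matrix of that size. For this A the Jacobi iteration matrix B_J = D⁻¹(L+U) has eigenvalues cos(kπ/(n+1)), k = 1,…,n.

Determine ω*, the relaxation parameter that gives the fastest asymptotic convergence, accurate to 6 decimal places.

ω* = 1.560388

½·tridiag(1,0,1) at n=10: λ_k = cos(kπ/11); max |λ| at k=1 ⇒ ρ_J = cos(π/11) ≈ 0.959493.
√(1 − cos²(π/11)) = sin(π/11) ≈ 0.2817326.
ω* = 2/(1 + 0.2817326) = 2/1.2817326 = 1.560388.
Hence ρ(B_{ω*}) = 1.560388 − 1 = 0.560388.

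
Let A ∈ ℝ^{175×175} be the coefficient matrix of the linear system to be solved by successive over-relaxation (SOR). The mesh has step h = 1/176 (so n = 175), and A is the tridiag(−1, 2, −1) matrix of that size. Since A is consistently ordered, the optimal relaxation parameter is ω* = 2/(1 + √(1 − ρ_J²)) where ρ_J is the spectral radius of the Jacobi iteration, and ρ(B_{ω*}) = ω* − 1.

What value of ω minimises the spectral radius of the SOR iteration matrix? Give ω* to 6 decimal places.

½·tridiag(1,0,1) at n=175: λ_k = cos(kπ/176); max |λ| at k=1 ⇒ ρ_J = cos(π/176) ≈ 0.999841.
√(1 − cos²(π/176)) = sin(π/176) ≈ 0.0178490.
[ω*] 2 ÷ (1 + 0.0178490) = 2 ÷ 1.0178490 = 1.964928.
ρ(B_{ω*}) = ω*−1 = 0.964928

ω* = 1.964928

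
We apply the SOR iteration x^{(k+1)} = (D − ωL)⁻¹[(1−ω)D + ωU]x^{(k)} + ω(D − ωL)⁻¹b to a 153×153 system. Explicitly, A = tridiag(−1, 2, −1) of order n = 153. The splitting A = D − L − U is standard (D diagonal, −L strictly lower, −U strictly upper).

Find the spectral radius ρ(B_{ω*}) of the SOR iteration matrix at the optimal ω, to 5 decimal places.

ρ_SOR = 0.96002

ρ_J = max_k |cos(kπ/154)| = cos(π/154) = 0.99979
1 − cos²(π/154) = sin²(π/154) ⇒ √(1−ρ_J²) = sin(π/154) = 0.020399.
[ω*] 2 ÷ (1 + 0.020399) = 2 ÷ 1.020399 = 1.96002.
ρ_SOR = ω* − 1 = 1.96002 − 1 = 0.96002.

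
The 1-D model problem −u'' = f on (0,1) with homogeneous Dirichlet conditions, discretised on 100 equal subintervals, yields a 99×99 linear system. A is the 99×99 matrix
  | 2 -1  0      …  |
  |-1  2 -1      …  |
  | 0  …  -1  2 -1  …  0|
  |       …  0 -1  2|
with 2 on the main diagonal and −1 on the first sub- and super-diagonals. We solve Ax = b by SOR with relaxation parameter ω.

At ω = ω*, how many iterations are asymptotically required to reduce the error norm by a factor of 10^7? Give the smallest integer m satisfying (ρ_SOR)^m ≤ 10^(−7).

m = 257

½·tridiag(1,0,1) at n=99: λ_k = cos(kπ/100); max |λ| at k=1 ⇒ ρ_J = cos(π/100) ≈ 0.9995066.
root = sin(π/100) = 0.0314108  (since 1−cos² = sin²).
So ω* = 2/1.0314108 = 1.9390916 (Young).
and ρ(B_{ω*}) = 1.9390916 − 1 = 0.9390916.
7·ln10 = 16.1181; −ln(0.9390916) = 0.0628423; m = ⌈16.1181/0.0628423⌉ = ⌈256.485⌉ = 257.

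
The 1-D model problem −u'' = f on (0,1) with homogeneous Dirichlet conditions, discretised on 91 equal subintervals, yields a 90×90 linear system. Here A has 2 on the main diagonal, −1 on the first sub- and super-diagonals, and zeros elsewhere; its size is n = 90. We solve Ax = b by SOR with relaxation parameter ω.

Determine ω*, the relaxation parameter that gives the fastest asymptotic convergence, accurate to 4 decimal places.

ω* = 1.9333

spectrum of D⁻¹(L+U) = {cos(kπ/91) : 1≤k≤90}; ρ_J = cos(π/91) = 0.9994.
√(1 − cos²(π/91)) = sin(π/91) ≈ 0.03452.
Young: ω* = 2/(1+√(1−ρ_J²)) = 2/(1+0.03452) = 2/1.03452 = 1.9333.
and ρ(B_{ω*}) = 1.9333 − 1 = 0.9333.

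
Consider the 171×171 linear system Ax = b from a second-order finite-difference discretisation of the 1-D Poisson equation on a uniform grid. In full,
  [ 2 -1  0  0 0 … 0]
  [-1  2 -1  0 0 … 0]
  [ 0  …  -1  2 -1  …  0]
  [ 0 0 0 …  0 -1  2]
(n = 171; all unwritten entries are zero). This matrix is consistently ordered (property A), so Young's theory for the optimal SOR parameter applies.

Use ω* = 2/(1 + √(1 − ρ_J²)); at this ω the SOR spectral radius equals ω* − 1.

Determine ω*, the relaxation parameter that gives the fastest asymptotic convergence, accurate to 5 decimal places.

ω* = 1.96413

spectrum of D⁻¹(L+U) = {cos(kπ/172) : 1≤k≤171}; ρ_J = cos(π/172) = 0.99983.
1 − cos²(π/172) = sin²(π/172) ⇒ √(1−ρ_J²) = sin(π/172) = 0.018264.
ω* = 2 / (1 + 0.018264) = 2 / 1.018264 ≈ 1.96413.
ρ_SOR = ω* − 1 = 1.96413 − 1 = 0.96413.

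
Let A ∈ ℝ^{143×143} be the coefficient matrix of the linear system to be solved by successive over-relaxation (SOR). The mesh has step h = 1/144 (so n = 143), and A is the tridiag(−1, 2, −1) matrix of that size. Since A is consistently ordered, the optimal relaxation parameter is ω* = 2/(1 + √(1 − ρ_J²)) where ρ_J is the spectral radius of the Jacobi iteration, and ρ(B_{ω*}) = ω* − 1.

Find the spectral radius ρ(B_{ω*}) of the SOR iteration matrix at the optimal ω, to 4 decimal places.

ρ_SOR = 0.9573

ρ_J = max_k |cos(kπ/144)| = cos(π/144) = 0.9998
root = sin(π/144) = 0.02181  (since 1−cos² = sin²).
Then 2/(1+√(1−ρ_J²)) = 2/(1+0.02181); ω* = 2/1.02181 = 1.9573.
ρ(B_{ω*}) = ω*−1 = 0.9573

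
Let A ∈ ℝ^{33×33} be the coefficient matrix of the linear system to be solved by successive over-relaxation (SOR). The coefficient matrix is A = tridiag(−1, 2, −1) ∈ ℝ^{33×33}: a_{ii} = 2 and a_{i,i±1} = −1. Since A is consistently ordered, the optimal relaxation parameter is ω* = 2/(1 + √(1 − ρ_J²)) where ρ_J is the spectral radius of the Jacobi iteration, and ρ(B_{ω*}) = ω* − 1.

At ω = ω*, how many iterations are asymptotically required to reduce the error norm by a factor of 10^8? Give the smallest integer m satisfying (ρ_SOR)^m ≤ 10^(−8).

m = 100

[ρ_J] n=33: ρ(B_J) = cos(π/(n+1)) = cos(π/34) = 0.9957342.
√(1 − cos²(π/34)) = sin(π/34) ≈ 0.0922684.
ω* = 2/(1 + 0.0922684) = 2/1.0922684 = 1.8310518.
and ρ(B_{ω*}) = 1.8310518 − 1 = 0.8310518.
For 8 digits: m = 8·ln10 / (−ln 0.8310518) = 18.4207/0.185063 = 99.537; round up → m = 100.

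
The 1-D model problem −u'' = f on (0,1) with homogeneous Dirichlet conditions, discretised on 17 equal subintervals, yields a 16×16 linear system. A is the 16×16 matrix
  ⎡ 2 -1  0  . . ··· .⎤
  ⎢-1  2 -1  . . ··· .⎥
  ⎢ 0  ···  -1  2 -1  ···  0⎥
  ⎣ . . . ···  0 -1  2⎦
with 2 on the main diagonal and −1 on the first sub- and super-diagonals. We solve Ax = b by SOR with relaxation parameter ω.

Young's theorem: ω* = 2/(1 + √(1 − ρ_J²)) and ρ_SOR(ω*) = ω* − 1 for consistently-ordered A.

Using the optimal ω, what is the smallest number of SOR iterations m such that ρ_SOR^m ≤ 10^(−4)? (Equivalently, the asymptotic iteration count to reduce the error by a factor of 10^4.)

½·tridiag(1,0,1) at n=16: λ_k = cos(kπ/17); max |λ| at k=1 ⇒ ρ_J = cos(π/17) ≈ 0.9829731.
1 − cos²(π/17) = sin²(π/17) ⇒ √(1−ρ_J²) = sin(π/17) = 0.1837495.
ω* = 2/(1 + 0.1837495) = 2/1.1837495 = 1.6895466.
[ρ_SOR] ω* − 1 = 0.6895466.
(0.6895466)^m ≤ 10^{−4}  ⇒  m·ln(0.6895466) ≤ −4·ln10  ⇒  m ≥ 24.778  ⇒  m = 25

m = 25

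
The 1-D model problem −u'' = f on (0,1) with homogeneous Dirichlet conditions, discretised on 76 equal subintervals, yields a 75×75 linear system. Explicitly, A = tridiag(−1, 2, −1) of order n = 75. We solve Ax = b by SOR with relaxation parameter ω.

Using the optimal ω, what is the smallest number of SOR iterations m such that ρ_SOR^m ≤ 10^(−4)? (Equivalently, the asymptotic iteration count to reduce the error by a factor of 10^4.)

m = 112

ρ_J = max_k |cos(kπ/76)| = cos(π/76) = 0.9991458
√(1 − cos²(π/76)) = sin(π/76) ≈ 0.0413250.
So ω* = 2/1.0413250 = 1.9206300 (Young).
At ω = 1.9206300 every |λ(B_ω)| = ω−1, so ρ_SOR = 0.9206300.
4·ln10 = 9.21034; −ln(0.9206300) = 0.0826971; m = ⌈9.21034/0.0826971⌉ = ⌈111.374⌉ = 112.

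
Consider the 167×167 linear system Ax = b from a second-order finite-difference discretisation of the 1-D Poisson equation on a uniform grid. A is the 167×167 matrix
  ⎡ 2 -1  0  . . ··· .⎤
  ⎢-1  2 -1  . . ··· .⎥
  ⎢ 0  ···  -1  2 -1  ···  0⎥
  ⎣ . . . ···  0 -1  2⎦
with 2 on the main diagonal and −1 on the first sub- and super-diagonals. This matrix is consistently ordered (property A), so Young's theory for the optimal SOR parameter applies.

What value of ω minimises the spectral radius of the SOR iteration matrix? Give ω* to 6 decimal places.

n=167: λ(B_J) = 1 − λ(A)/2 = cos(kπ/168); k=1 gives ρ_J = 0.999825.
√(1−ρ_J²) simplifies to sin(π/168) = 0.0186989.
ω* = 2/(1 + 0.0186989) = 2/1.0186989 = 1.963289.
[ρ_SOR] ω* − 1 = 0.963289.

ω* = 1.963289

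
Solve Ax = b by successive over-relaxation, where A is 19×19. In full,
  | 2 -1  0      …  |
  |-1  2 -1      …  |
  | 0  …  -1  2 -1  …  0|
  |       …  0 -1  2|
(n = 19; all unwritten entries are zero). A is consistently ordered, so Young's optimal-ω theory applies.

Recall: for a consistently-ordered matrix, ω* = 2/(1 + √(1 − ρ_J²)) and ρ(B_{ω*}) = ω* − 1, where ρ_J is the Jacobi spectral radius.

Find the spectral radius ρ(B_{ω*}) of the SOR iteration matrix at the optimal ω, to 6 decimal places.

[ρ_J] n=19: ρ(B_J) = cos(π/(n+1)) = cos(π/20) = 0.987688.
√(1−ρ_J²) = |sin(π/20)| = 0.1564345
[ω*] 2 ÷ (1 + 0.1564345) = 2 ÷ 1.1564345 = 1.729454.
and ρ(B_{ω*}) = 1.729454 − 1 = 0.729454.

ρ_SOR = 0.729454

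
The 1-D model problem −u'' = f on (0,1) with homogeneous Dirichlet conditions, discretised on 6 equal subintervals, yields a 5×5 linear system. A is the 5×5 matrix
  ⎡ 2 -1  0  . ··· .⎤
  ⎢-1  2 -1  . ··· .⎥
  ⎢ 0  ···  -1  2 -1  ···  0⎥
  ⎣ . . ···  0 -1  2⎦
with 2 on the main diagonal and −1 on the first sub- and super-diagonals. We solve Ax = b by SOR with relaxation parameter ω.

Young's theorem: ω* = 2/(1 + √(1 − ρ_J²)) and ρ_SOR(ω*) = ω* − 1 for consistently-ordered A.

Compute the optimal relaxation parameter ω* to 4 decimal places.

spectrum of D⁻¹(L+U) = {cos(kπ/6) : 1≤k≤5}; ρ_J = cos(π/6) = 0.8660.
√(1 − cos²(π/6)) = sin(π/6) ≈ 0.50000.
ω* = 2/(1 + 0.50000) = 2/1.50000 = 1.3333.
[ρ_SOR] ω* − 1 = 0.3333.

ω* = 1.3333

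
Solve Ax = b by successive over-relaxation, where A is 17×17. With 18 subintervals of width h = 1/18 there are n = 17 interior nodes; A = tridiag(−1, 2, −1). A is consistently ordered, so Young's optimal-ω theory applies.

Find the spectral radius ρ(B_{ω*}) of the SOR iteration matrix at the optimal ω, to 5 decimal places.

[ρ_J] n=17: ρ(B_J) = cos(π/(n+1)) = cos(π/18) = 0.98481.
√(1−ρ_J²) = |sin(π/18)| = 0.173648
Then 2/(1+√(1−ρ_J²)) = 2/(1+0.173648); ω* = 2/1.173648 = 1.70409.
ρ(B_{ω*}) = ω*−1 = 0.70409

ρ_SOR = 0.70409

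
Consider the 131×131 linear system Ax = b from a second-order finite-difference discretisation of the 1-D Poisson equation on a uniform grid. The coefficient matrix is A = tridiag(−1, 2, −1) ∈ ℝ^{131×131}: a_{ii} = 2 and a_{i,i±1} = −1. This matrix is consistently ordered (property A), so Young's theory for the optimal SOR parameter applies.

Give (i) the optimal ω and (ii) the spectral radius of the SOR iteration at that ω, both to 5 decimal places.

ω* = 1.95351, ρ_SOR = 0.95351

½·tridiag(1,0,1) at n=131: λ_k = cos(kπ/132); max |λ| at k=1 ⇒ ρ_J = cos(π/132) ≈ 0.99972.
1 − cos²(π/132) = sin²(π/132) ⇒ √(1−ρ_J²) = sin(π/132) = 0.023798.
Young: ω* = 2/(1+√(1−ρ_J²)) = 2/(1+0.023798) = 2/1.023798 = 1.95351.
At ω = 1.95351 every |λ(B_ω)| = ω−1, so ρ_SOR = 0.95351.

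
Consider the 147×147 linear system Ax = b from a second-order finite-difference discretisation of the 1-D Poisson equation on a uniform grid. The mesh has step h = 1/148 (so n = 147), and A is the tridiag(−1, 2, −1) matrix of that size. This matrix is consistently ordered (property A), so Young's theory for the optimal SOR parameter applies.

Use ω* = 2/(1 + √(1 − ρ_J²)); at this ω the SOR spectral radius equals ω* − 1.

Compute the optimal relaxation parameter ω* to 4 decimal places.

ω* = 1.9584

n=147: λ(B_J) = 1 − λ(A)/2 = cos(kπ/148); k=1 gives ρ_J = 0.9998.
1 − cos²(π/148) = sin²(π/148) ⇒ √(1−ρ_J²) = sin(π/148) = 0.02123.
ω* = 2/(1 + 0.02123) = 2/1.02123 = 1.9584.
At ω = 1.9584 every |λ(B_ω)| = ω−1, so ρ_SOR = 0.9584.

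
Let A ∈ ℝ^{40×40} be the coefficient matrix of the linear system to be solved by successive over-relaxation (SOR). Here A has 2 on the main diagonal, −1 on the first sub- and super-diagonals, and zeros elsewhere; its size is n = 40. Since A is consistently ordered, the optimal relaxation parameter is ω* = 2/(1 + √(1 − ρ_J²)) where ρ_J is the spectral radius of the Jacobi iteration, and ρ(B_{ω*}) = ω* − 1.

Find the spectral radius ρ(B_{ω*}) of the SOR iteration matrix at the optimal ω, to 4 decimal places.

B_J for the 40×40 system has eigenvalues cos(kπ/41); ρ_J = cos(π/41) = 0.9971.
√(1−ρ_J²) simplifies to sin(π/41) = 0.07655.
So ω* = 2/1.07655 = 1.8578 (Young).
[ρ_SOR] ω* − 1 = 0.8578.

ρ_SOR = 0.8578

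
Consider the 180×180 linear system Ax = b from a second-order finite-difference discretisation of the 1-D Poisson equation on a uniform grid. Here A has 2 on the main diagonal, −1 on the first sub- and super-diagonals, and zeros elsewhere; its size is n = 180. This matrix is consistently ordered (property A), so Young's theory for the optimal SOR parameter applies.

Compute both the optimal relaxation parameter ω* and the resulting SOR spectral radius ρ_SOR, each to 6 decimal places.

ω* = 1.965880, ρ_SOR = 0.965880

ρ_J = max_k |cos(kπ/181)| = cos(π/181) = 0.999849
√(1 − cos²(π/181)) = sin(π/181) ≈ 0.0173560.
Then 2/(1+√(1−ρ_J²)) = 2/(1+0.0173560); ω* = 2/1.0173560 = 1.965880.
ρ_SOR = ω* − 1 = 1.965880 − 1 = 0.965880.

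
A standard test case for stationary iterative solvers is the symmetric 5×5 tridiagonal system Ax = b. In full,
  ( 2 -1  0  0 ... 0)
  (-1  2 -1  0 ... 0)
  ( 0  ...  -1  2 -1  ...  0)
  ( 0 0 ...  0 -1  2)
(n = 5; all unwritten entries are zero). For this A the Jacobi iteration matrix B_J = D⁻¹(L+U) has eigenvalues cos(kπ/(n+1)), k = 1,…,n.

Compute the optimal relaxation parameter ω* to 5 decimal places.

ω* = 1.33333

With n=5, ρ(Jacobi) = cos(π/6) = 0.86603.
√(1 − cos²(π/6)) = sin(π/6) ≈ 0.500000.
ω* = 2/(1+0.500000) = 1.33333
ρ(B_{ω*}) = ω*−1 = 0.33333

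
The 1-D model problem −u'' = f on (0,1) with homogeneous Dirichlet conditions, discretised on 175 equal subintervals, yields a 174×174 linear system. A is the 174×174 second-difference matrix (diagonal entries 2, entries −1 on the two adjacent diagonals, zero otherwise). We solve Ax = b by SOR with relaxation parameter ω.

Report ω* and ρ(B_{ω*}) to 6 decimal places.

ω* = 1.964731, ρ_SOR = 0.964731

B_J for the 174×174 system has eigenvalues cos(kπ/175); ρ_J = cos(π/175) = 0.999839.
√(1−ρ_J²) simplifies to sin(π/175) = 0.0179510.
ω* = 2 / (1 + 0.0179510) = 2 / 1.0179510 ≈ 1.964731.
ρ_SOR = ω* − 1 ≈ 0.964731.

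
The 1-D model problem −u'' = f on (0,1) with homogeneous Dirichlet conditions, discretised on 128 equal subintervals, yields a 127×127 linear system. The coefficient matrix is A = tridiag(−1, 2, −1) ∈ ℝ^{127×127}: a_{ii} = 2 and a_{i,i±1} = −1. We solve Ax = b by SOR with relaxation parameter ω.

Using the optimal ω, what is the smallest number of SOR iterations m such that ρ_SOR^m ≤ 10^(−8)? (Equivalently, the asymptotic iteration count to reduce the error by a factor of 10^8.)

m = 376

With n=127, ρ(Jacobi) = cos(π/128) = 0.9996988.
root = sin(π/128) = 0.0245412  (since 1−cos² = sin²).
So ω* = 2/1.0245412 = 1.9520933 (Young).
ρ_SOR = ω* − 1 ≈ 0.9520933.
Need (0.9520933)^m ≤ 10^(−8): m ≥ 8·ln10/|ln 0.9520933| = 18.4207/0.0490922 = 375.227 ⇒ m = 376.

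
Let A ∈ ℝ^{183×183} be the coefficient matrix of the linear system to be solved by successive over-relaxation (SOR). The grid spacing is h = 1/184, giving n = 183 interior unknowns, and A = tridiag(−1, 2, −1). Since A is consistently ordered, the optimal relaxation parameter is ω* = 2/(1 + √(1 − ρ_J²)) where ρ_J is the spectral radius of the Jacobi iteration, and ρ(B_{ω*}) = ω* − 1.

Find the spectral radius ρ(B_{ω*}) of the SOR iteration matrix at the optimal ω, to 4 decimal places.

ρ_SOR = 0.9664

ρ_J = max_k |cos(kπ/184)| = cos(π/184) = 0.9999
√(1 − cos²(π/184)) = sin(π/184) ≈ 0.01707.
[ω*] 2 ÷ (1 + 0.01707) = 2 ÷ 1.01707 = 1.9664.
ρ(B_{ω*}) = ω*−1 = 0.9664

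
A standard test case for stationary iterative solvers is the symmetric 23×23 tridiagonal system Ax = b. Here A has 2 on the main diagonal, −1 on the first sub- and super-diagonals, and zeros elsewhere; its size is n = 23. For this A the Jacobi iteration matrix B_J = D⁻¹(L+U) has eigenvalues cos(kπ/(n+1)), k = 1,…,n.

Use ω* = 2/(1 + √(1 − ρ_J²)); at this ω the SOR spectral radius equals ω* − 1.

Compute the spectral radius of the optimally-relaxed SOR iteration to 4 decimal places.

ρ_J = max_k |cos(kπ/24)| = cos(π/24) = 0.9914
√(1 − cos²(π/24)) = sin(π/24) ≈ 0.13053.
So ω* = 2/1.13053 = 1.7691 (Young).
ρ_SOR = ω* − 1 ≈ 0.7691.

ρ_SOR = 0.7691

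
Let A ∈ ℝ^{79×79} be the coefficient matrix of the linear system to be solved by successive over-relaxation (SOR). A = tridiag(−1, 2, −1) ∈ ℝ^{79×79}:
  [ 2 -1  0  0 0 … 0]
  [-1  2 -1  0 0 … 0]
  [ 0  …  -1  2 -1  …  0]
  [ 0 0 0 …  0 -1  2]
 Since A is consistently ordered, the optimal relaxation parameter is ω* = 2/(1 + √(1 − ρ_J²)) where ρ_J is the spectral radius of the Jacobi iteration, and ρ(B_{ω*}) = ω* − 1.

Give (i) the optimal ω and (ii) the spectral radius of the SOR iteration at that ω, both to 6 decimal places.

ω* = 1.924447, ρ_SOR = 0.924447

[ρ_J] n=79: ρ(B_J) = cos(π/(n+1)) = cos(π/80) = 0.999229.
1 − cos²(π/80) = sin²(π/80) ⇒ √(1−ρ_J²) = sin(π/80) = 0.0392598.
[ω*] 2 ÷ (1 + 0.0392598) = 2 ÷ 1.0392598 = 1.924447.
ρ_SOR = ω* − 1 ≈ 0.924447.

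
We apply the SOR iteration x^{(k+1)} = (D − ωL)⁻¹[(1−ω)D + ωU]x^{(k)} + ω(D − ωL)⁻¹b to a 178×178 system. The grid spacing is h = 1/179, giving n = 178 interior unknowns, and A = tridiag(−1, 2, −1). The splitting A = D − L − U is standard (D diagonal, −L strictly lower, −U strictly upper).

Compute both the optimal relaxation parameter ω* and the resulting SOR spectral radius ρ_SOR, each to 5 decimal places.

ω* = 1.96551, ρ_SOR = 0.96551

B_J for the 178×178 system has eigenvalues cos(kπ/179); ρ_J = cos(π/179) = 0.99985.
√(1 − cos²(π/179)) = sin(π/179) ≈ 0.017550.
So ω* = 2/1.017550 = 1.96551 (Young).
ρ_SOR = ω* − 1 ≈ 0.96551.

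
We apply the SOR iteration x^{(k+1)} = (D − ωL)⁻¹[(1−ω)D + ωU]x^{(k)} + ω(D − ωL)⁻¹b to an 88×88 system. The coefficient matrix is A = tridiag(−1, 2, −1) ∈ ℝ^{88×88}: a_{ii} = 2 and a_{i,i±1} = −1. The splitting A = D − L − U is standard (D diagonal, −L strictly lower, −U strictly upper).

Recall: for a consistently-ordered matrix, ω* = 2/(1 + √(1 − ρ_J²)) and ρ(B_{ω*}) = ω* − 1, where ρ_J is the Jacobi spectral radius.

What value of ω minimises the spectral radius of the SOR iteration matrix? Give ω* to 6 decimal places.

B_J for the 88×88 system has eigenvalues cos(kπ/89); ρ_J = cos(π/89) = 0.999377.
√(1 − cos²(π/89)) = sin(π/89) ≈ 0.0352915.
Then 2/(1+√(1−ρ_J²)) = 2/(1+0.0352915); ω* = 2/1.0352915 = 1.931823.
[ρ_SOR] ω* − 1 = 0.931823.

ω* = 1.931823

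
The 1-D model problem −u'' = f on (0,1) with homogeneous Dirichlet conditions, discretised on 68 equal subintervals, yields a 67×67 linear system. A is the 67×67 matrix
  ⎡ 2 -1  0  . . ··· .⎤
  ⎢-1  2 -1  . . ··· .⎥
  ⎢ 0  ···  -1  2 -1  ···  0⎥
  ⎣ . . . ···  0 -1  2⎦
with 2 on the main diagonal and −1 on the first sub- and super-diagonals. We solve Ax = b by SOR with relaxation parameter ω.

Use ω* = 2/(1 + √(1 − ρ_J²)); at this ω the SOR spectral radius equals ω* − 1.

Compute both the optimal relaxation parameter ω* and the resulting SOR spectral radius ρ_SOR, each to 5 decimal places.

n=67: λ(B_J) = 1 − λ(A)/2 = cos(kπ/68); k=1 gives ρ_J = 0.99893.
√(1 − cos²(π/68)) = sin(π/68) ≈ 0.046183.
ω* = 2/(1+0.046183) = 1.91171
ρ(B_{ω*}) = ω*−1 = 0.91171

ω* = 1.91171, ρ_SOR = 0.91171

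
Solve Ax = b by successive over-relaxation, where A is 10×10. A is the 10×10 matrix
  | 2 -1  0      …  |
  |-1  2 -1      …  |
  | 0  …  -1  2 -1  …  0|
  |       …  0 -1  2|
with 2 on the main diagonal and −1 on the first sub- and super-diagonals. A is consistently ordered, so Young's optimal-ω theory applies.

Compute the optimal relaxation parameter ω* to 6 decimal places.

n=10: λ(B_J) = 1 − λ(A)/2 = cos(kπ/11); k=1 gives ρ_J = 0.959493.
√(1−ρ_J²) simplifies to sin(π/11) = 0.2817326.
Young: ω* = 2/(1+√(1−ρ_J²)) = 2/(1+0.2817326) = 2/1.2817326 = 1.560388.
Hence ρ(B_{ω*}) = 1.560388 − 1 = 0.560388.

ω* = 1.560388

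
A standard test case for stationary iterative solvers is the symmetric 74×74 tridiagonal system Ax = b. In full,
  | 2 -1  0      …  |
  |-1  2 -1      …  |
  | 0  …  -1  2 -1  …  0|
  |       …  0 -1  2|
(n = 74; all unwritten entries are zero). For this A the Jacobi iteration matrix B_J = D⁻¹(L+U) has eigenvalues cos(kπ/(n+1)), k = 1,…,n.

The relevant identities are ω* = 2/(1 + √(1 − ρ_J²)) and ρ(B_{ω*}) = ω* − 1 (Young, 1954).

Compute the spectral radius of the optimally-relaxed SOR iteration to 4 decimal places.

ρ_SOR = 0.9196

[ρ_J] n=74: ρ(B_J) = cos(π/(n+1)) = cos(π/75) = 0.9991.
√(1−ρ_J²) = |sin(π/75)| = 0.04188
Young: ω* = 2/(1+√(1−ρ_J²)) = 2/(1+0.04188) = 2/1.04188 = 1.9196.
[ρ_SOR] ω* − 1 = 0.9196.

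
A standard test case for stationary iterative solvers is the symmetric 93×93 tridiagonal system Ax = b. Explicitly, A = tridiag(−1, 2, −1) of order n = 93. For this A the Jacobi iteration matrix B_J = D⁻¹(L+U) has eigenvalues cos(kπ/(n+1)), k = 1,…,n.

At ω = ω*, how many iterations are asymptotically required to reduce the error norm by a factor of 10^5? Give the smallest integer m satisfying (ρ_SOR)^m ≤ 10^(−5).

½·tridiag(1,0,1) at n=93: λ_k = cos(kπ/94); max |λ| at k=1 ⇒ ρ_J = cos(π/94) ≈ 0.9994416.
√(1 − cos²(π/94)) = sin(π/94) ≈ 0.0334150.
Young: ω* = 2/(1+√(1−ρ_J²)) = 2/(1+0.0334150) = 2/1.0334150 = 1.9353309.
and ρ(B_{ω*}) = 1.9353309 − 1 = 0.9353309.
For 5 digits: m = 5·ln10 / (−ln 0.9353309) = 11.5129/0.0668549 = 172.207; round up → m = 173.

m = 173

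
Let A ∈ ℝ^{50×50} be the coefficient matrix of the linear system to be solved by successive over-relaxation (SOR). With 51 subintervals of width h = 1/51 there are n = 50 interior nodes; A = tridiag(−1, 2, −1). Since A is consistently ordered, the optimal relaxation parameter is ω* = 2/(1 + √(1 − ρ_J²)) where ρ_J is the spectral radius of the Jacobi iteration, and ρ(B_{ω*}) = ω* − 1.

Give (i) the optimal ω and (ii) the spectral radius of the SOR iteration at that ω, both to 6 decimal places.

ω* = 1.884018, ρ_SOR = 0.884018

ρ_J = max_k |cos(kπ/51)| = cos(π/51) = 0.998103
√(1−ρ_J²) = |sin(π/51)| = 0.0615609
Young: ω* = 2/(1+√(1−ρ_J²)) = 2/(1+0.0615609) = 2/1.0615609 = 1.884018.
ρ_SOR = ω* − 1 ≈ 0.884018.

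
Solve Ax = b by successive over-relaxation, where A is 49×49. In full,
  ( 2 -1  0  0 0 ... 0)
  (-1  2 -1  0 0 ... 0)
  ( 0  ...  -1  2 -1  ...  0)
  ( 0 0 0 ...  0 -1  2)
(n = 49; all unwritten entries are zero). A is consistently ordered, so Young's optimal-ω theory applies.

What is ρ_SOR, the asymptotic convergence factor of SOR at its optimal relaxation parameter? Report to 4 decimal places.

B_J for the 49×49 system has eigenvalues cos(kπ/50); ρ_J = cos(π/50) = 0.9980.
√(1−ρ_J²) simplifies to sin(π/50) = 0.06279.
Then 2/(1+√(1−ρ_J²)) = 2/(1+0.06279); ω* = 2/1.06279 = 1.8818.
[ρ_SOR] ω* − 1 = 0.8818.

ρ_SOR = 0.8818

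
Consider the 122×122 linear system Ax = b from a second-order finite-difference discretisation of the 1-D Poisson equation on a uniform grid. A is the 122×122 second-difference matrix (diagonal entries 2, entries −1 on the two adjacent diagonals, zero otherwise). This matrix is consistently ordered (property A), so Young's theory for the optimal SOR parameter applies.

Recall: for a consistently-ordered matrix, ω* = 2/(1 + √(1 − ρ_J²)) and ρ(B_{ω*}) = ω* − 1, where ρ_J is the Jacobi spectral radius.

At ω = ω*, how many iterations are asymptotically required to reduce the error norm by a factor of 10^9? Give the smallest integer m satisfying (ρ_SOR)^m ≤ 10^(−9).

m = 406

spectrum of D⁻¹(L+U) = {cos(kπ/123) : 1≤k≤122}; ρ_J = cos(π/123) = 0.9996738.
1 − cos²(π/123) = sin²(π/123) ⇒ √(1−ρ_J²) = sin(π/123) = 0.0255386.
[ω*] 2 ÷ (1 + 0.0255386) = 2 ÷ 1.0255386 = 1.9501948.
and ρ(B_{ω*}) = 1.9501948 − 1 = 0.9501948.
(0.9501948)^m ≤ 10^{−9}  ⇒  m·ln(0.9501948) ≤ −9·ln10  ⇒  m ≥ 405.637  ⇒  m = 406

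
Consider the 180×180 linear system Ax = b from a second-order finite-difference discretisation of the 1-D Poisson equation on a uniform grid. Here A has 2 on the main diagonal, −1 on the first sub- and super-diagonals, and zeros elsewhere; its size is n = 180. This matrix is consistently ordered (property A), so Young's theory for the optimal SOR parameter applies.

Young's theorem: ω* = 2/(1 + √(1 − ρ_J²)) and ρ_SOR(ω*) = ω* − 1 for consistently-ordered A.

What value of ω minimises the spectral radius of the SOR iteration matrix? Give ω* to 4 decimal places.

With n=180, ρ(Jacobi) = cos(π/181) = 0.9998.
root = sin(π/181) = 0.01736  (since 1−cos² = sin²).
ω* = 2/(1+0.01736) = 1.9659
Hence ρ(B_{ω*}) = 1.9659 − 1 = 0.9659.

ω* = 1.9659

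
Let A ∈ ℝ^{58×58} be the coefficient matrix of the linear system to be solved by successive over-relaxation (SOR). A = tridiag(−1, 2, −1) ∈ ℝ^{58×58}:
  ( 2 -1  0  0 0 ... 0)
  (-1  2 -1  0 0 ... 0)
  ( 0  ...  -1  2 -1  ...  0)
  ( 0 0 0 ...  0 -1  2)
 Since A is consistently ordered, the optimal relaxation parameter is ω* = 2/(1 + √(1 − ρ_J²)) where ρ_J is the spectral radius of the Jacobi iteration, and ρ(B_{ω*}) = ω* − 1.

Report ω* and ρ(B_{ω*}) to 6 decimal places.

ω* = 1.898935, ρ_SOR = 0.898935

n=58: λ(B_J) = 1 − λ(A)/2 = cos(kπ/59); k=1 gives ρ_J = 0.998583.
root = sin(π/59) = 0.0532222  (since 1−cos² = sin²).
Young: ω* = 2/(1+√(1−ρ_J²)) = 2/(1+0.0532222) = 2/1.0532222 = 1.898935.
At ω = 1.898935 every |λ(B_ω)| = ω−1, so ρ_SOR = 0.898935.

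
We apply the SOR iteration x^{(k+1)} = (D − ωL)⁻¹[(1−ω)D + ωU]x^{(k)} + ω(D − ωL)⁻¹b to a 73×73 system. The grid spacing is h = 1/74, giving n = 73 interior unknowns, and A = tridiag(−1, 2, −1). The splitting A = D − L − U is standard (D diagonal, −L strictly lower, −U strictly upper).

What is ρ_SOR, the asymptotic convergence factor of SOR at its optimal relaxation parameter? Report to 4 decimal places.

B_J for the 73×73 system has eigenvalues cos(kπ/74); ρ_J = cos(π/74) = 0.9991.
√(1 − cos²(π/74)) = sin(π/74) ≈ 0.04244.
ω* = 2/(1+0.04244) = 1.9186
ρ_SOR = ω* − 1 = 1.9186 − 1 = 0.9186.

ρ_SOR = 0.9186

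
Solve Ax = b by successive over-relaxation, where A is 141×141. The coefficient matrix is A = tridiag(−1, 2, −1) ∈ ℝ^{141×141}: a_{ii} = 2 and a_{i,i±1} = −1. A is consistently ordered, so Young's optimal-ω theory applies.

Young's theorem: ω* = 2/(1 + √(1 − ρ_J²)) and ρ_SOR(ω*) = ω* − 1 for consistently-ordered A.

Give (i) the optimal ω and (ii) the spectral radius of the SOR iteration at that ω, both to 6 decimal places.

ω* = 1.956713, ρ_SOR = 0.956713

spectrum of D⁻¹(L+U) = {cos(kπ/142) : 1≤k≤141}; ρ_J = cos(π/142) = 0.999755.
√(1−ρ_J²) = |sin(π/142)| = 0.0221221
Young: ω* = 2/(1+√(1−ρ_J²)) = 2/(1+0.0221221) = 2/1.0221221 = 1.956713.
ρ_SOR = ω* − 1 = 1.956713 − 1 = 0.956713.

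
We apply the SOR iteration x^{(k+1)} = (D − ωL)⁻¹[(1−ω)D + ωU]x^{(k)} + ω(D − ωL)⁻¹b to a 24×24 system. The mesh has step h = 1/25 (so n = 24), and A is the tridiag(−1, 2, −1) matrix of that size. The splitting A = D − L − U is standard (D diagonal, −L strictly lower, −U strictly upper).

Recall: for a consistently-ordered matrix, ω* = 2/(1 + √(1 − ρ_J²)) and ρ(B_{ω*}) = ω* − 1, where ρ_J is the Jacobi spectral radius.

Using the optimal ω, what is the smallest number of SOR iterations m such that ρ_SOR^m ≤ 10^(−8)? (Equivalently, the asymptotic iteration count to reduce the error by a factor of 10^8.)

With n=24, ρ(Jacobi) = cos(π/25) = 0.9921147.
1 − cos²(π/25) = sin²(π/25) ⇒ √(1−ρ_J²) = sin(π/25) = 0.1253332.
ω* = 2 / (1 + 0.1253332) = 2 / 1.1253332 ≈ 1.7772514.
Hence ρ(B_{ω*}) = 1.7772514 − 1 = 0.7772514.
8·ln10 = 18.4207; −ln(0.7772514) = 0.251991; m = ⌈18.4207/0.251991⌉ = ⌈73.101⌉ = 74.

m = 74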